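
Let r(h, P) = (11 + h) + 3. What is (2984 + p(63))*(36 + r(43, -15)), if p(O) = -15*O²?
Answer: -5259243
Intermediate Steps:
r(h, P) = 14 + h
(2984 + p(63))*(36 + r(43, -15)) = (2984 - 15*63²)*(36 + (14 + 43)) = (2984 - 15*3969)*(36 + 57) = (2984 - 59535)*93 = -56551*93 = -5259243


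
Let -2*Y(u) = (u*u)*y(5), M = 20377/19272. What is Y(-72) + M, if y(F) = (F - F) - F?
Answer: 249785497/19272 ≈ 12961.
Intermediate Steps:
M = 20377/19272 (M = 20377*(1/19272) = 20377/19272 ≈ 1.0573)
y(F) = -F (y(F) = 0 - F = -F)
Y(u) = 5*u²/2 (Y(u) = -u*u*(-1*5)/2 = -u²*(-5)/2 = -(-5)*u²/2 = 5*u²/2)
Y(-72) + M = (5/2)*(-72)² + 20377/19272 = (5/2)*5184 + 20377/19272 = 12960 + 20377/19272 = 249785497/19272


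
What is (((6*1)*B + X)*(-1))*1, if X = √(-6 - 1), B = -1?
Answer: 6 - I*√7 ≈ 6.0 - 2.6458*I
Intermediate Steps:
X = I*√7 (X = √(-7) = I*√7 ≈ 2.6458*I)
(((6*1)*B + X)*(-1))*1 = (((6*1)*(-1) + I*√7)*(-1))*1 = ((6*(-1) + I*√7)*(-1))*1 = ((-6 + I*√7)*(-1))*1 = (6 - I*√7)*1 = 6 - I*√7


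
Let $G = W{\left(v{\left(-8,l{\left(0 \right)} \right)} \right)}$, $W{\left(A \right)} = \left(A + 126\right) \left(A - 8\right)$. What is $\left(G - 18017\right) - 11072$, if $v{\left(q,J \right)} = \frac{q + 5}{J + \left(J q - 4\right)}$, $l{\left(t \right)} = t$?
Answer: $- \frac{480127}{16} \approx -30008.0$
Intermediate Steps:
$v{\left(q,J \right)} = \frac{5 + q}{-4 + J + J q}$ ($v{\left(q,J \right)} = \frac{5 + q}{J + \left(-4 + J q\right)} = \frac{5 + q}{-4 + J + J q}$)
$W{\left(A \right)} = \left(-8 + A\right) \left(126 + A\right)$ ($W{\left(A \right)} = \left(126 + A\right) \left(-8 + A\right) = \left(-8 + A\right) \left(126 + A\right)$)
$G = - \frac{14703}{16}$ ($G = -1008 + \left(\frac{5 - 8}{-4 + 0 + 0 \left(-8\right)}\right)^{2} + 118 \frac{5 - 8}{-4 + 0 + 0 \left(-8\right)} = -1008 + \left(\frac{1}{-4 + 0 + 0} \left(-3\right)\right)^{2} + 118 \frac{1}{-4 + 0 + 0} \left(-3\right) = -1008 + \left(\frac{1}{-4} \left(-3\right)\right)^{2} + 118 \frac{1}{-4} \left(-3\right) = -1008 + \left(\left(- \frac{1}{4}\right) \left(-3\right)\right)^{2} + 118 \left(\left(- \frac{1}{4}\right) \left(-3\right)\right) = -1008 + \left(\frac{3}{4}\right)^{2} + 118 \cdot \frac{3}{4} = -1008 + \frac{9}{16} + \frac{177}{2} = - \frac{14703}{16} \approx -918.94$)
$\left(G - 18017\right) - 11072 = \left(- \frac{14703}{16} - 18017\right) - 11072 = - \frac{302975}{16} - 11072 = - \frac{480127}{16}$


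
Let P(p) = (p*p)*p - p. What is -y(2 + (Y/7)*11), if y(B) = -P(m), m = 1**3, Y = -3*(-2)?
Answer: 0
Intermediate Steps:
Y = 6
m = 1
P(p) = p**3 - p (P(p) = p**2*p - p = p**3 - p)
y(B) = 0 (y(B) = -(1**3 - 1*1) = -(1 - 1) = -1*0 = 0)
-y(2 + (Y/7)*11) = -1*0 = 0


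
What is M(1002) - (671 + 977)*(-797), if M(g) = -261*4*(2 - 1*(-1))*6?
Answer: 1294664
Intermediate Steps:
M(g) = -18792 (M(g) = -261*4*(2 + 1)*6 = -261*4*3*6 = -3132*6 = -261*72 = -18792)
M(1002) - (671 + 977)*(-797) = -18792 - (671 + 977)*(-797) = -18792 - 1648*(-797) = -18792 - 1*(-1313456) = -18792 + 1313456 = 1294664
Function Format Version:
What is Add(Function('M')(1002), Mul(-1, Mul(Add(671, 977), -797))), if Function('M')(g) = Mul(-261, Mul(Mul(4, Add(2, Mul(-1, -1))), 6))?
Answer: 1294664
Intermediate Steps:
Function('M')(g) = -18792 (Function('M')(g) = Mul(-261, Mul(Mul(4, Add(2, 1)), 6)) = Mul(-261, Mul(Mul(4, 3), 6)) = Mul(-261, Mul(12, 6)) = Mul(-261, 72) = -18792)
Add(Function('M')(1002), Mul(-1, Mul(Add(671, 977), -797))) = Add(-18792, Mul(-1, Mul(Add(671, 977), -797))) = Add(-18792, Mul(-1, Mul(1648, -797))) = Add(-18792, Mul(-1, -1313456)) = Add(-18792, 1313456) = 1294664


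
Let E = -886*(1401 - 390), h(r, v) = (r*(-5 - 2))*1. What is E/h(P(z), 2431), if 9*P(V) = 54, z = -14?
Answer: 149291/7 ≈ 21327.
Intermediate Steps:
P(V) = 6 (P(V) = (⅑)*54 = 6)
h(r, v) = -7*r (h(r, v) = (r*(-7))*1 = -7*r*1 = -7*r)
E = -895746 (E = -886*1011 = -895746)
E/h(P(z), 2431) = -895746/((-7*6)) = -895746/(-42) = -895746*(-1/42) = 149291/7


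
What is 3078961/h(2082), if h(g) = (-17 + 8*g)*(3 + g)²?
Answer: 3078961/72333476775 ≈ 4.2566e-5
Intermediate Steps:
h(g) = (3 + g)²*(-17 + 8*g)
3078961/h(2082) = 3078961/(((3 + 2082)²*(-17 + 8*2082))) = 3078961/((2085²*(-17 + 16656))) = 3078961/((4347225*16639)) = 3078961/72333476775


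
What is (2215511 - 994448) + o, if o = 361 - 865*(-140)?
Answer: 1342524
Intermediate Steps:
o = 121461 (o = 361 + 121100 = 121461)
(2215511 - 994448) + o = (2215511 - 994448) + 121461 = 1221063 + 121461 = 1342524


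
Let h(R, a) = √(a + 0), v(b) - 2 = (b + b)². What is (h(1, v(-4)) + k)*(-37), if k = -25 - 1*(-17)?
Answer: 296 - 37*√66 ≈ -4.5894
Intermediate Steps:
v(b) = 2 + 4*b² (v(b) = 2 + (b + b)² = 2 + (2*b)² = 2 + 4*b²)
k = -8 (k = -25 + 17 = -8)
h(R, a) = √a
(h(1, v(-4)) + k)*(-37) = (√(2 + 4*(-4)²) - 8)*(-37) = (√(2 + 4*16) - 8)*(-37) = (√(2 + 64) - 8)*(-37) = (√66 - 8)*(-37) = (-8 + √66)*(-37) = 296 - 37*√66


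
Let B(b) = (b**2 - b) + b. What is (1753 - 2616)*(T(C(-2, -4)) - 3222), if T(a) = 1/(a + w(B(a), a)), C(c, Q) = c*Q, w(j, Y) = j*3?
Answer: 556116337/200 ≈ 2.7806e+6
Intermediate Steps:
B(b) = b**2
w(j, Y) = 3*j
C(c, Q) = Q*c
T(a) = 1/(a + 3*a**2)
(1753 - 2616)*(T(C(-2, -4)) - 3222) = (1753 - 2616)*(1/(((-4*(-2)))*(1 + 3*(-4*(-2)))) - 3222) = -863*(1/(8*(1 + 3*8)) - 3222) = -863*(1/(8*(1 + 24)) - 3222) = -863*((1/8)/25 - 3222) = -863*((1/8)*(1/25) - 3222) = -863*(1/200 - 3222) = -863*(-644399/200) = 556116337/200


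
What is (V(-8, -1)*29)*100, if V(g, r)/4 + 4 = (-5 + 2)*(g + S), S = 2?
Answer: 162400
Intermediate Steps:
V(g, r) = -40 - 12*g (V(g, r) = -16 + 4*((-5 + 2)*(g + 2)) = -16 + 4*(-3*(2 + g)) = -16 + 4*(-6 - 3*g) = -16 + (-24 - 12*g) = -40 - 12*g)
(V(-8, -1)*29)*100 = ((-40 - 12*(-8))*29)*100 = ((-40 + 96)*29)*100 = (56*29)*100 = 1624*100 = 162400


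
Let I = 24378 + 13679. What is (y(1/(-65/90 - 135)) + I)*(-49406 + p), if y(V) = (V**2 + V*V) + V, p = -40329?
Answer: -20381834391680245/5968249 ≈ -3.4150e+9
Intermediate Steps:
I = 38057
y(V) = V + 2*V**2 (y(V) = (V**2 + V**2) + V = 2*V**2 + V = V + 2*V**2)
(y(1/(-65/90 - 135)) + I)*(-49406 + p) = ((1 + 2/(-65/90 - 135))/(-65/90 - 135) + 38057)*(-49406 - 40329) = ((1 + 2/(-65*1/90 - 135))/(-65*1/90 - 135) + 38057)*(-89735) = ((1 + 2/(-13/18 - 135))/(-13/18 - 135) + 38057)*(-89735) = ((1 + 2/(-2443/18))/(-2443/18) + 38057)*(-89735) = (-18*(1 + 2*(-18/2443))/2443 + 38057)*(-89735) = (-18*(1 - 36/2443)/2443 + 38057)*(-89735) = (-18/2443*2407/2443 + 38057)*(-89735) = (-43326/5968249 + 38057)*(-89735) = (227133608867/5968249)*(-89735) = -20381834391680245/5968249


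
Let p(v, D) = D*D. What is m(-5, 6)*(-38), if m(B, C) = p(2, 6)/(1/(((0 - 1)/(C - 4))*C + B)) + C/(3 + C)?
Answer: 32756/3 ≈ 10919.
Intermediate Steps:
p(v, D) = D²
m(B, C) = 36*B + C/(3 + C) - 36*C/(-4 + C) (m(B, C) = 6²/(1/(((0 - 1)/(C - 4))*C + B)) + C/(3 + C) = 36/(1/((-1/(-4 + C))*C + B)) + C/(3 + C) = 36/(1/(-C/(-4 + C) + B)) + C/(3 + C) = 36/(1/(B - C/(-4 + C))) + C/(3 + C) = 36*(B - C/(-4 + C)) + C/(3 + C) = (36*B - 36*C/(-4 + C)) + C/(3 + C) = 36*B + C/(3 + C) - 36*C/(-4 + C))
m(-5, 6)*(-38) = ((35*6² + 112*6 + 432*(-5) - 36*(-5)*6² + 36*(-5)*6)/(12 + 6 - 1*6²))*(-38) = ((35*36 + 672 - 2160 - 36*(-5)*36 - 1080)/(12 + 6 - 1*36))*(-38) = ((1260 + 672 - 2160 + 6480 - 1080)/(12 + 6 - 36))*(-38) = (5172/(-18))*(-38) = -1/18*5172*(-38) = -862/3*(-38) = 32756/3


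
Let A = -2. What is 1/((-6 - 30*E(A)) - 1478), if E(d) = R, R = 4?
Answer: -1/1604 ≈ -0.00062344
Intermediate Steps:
E(d) = 4
1/((-6 - 30*E(A)) - 1478) = 1/((-6 - 30*4) - 1478) = 1/((-6 - 120) - 1478) = 1/(-126 - 1478) = 1/(-1604) = -1/1604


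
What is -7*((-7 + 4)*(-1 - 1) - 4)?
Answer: -14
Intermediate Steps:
-7*((-7 + 4)*(-1 - 1) - 4) = -7*(-3*(-2) - 4) = -7*(6 - 4) = -7*2 = -14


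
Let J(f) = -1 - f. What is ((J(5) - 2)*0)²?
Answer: 0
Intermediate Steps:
((J(5) - 2)*0)² = (((-1 - 1*5) - 2)*0)² = (((-1 - 5) - 2)*0)² = ((-6 - 2)*0)² = (-8*0)² = 0² = 0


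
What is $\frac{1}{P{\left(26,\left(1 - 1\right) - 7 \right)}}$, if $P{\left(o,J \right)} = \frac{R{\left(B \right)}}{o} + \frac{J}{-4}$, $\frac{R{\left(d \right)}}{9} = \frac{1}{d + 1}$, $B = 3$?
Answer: $\frac{104}{191} \approx 0.5445$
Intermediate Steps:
$R{\left(d \right)} = \frac{9}{1 + d}$ ($R{\left(d \right)} = \frac{9}{d + 1} = \frac{9}{1 + d}$)
$P{\left(o,J \right)} = - \frac{J}{4} + \frac{9}{4 o}$ ($P{\left(o,J \right)} = \frac{9 \frac{1}{1 + 3}}{o} + \frac{J}{-4} = \frac{9 \cdot \frac{1}{4}}{o} + J \left(- \frac{1}{4}\right) = \frac{9 \cdot \frac{1}{4}}{o} - \frac{J}{4} = \frac{9}{4 o} - \frac{J}{4} = - \frac{J}{4} + \frac{9}{4 o}$)
$\frac{1}{P{\left(26,\left(1 - 1\right) - 7 \right)}} = \frac{1}{\frac{1}{4} \cdot \frac{1}{26} \left(9 - \left(\left(1 - 1\right) - 7\right) 26\right)} = \frac{1}{\frac{1}{4} \cdot \frac{1}{26} \left(9 - \left(0 - 7\right) 26\right)} = \frac{1}{\frac{1}{4} \cdot \frac{1}{26} \left(9 - \left(-7\right) 26\right)} = \frac{1}{\frac{1}{4} \cdot \frac{1}{26} \left(9 + 182\right)} = \frac{1}{\frac{1}{4} \cdot \frac{1}{26} \cdot 191} = \frac{1}{\frac{191}{104}} = \frac{104}{191}$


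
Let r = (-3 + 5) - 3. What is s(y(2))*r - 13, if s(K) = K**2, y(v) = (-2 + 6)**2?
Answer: -269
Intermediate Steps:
y(v) = 16 (y(v) = 4**2 = 16)
r = -1 (r = 2 - 3 = -1)
s(y(2))*r - 13 = 16**2*(-1) - 13 = 256*(-1) - 13 = -256 - 13 = -269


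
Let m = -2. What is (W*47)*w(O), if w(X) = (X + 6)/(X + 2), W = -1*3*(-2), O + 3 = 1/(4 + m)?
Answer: -1974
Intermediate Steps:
O = -5/2 (O = -3 + 1/(4 - 2) = -3 + 1/2 = -3 + ½ = -5/2 ≈ -2.5000)
W = 6 (W = -3*(-2) = 6)
w(X) = (6 + X)/(2 + X)
(W*47)*w(O) = (6*47)*((6 - 5/2)/(2 - 5/2)) = 282*((7/2)/(-½)) = 282*(-2*7/2) = 282*(-7) = -1974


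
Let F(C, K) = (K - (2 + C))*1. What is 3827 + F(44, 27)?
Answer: 3808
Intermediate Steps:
F(C, K) = -2 + K - C (F(C, K) = (K + (-2 - C))*1 = (-2 + K - C)*1 = -2 + K - C)
3827 + F(44, 27) = 3827 + (-2 + 27 - 1*44) = 3827 + (-2 + 27 - 44) = 3827 - 19 = 3808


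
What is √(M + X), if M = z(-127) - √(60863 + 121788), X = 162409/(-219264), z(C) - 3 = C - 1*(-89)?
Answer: √(-26848359474 - 751198464*√182651)/27408 ≈ 21.52*I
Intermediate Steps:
z(C) = 92 + C (z(C) = 3 + (C - 1*(-89)) = 3 + (C + 89) = 3 + (89 + C) = 92 + C)
X = -162409/219264 (X = 162409*(-1/219264) = -162409/219264 ≈ -0.74070)
M = -35 - √182651 (M = (92 - 127) - √(60863 + 121788) = -35 - √182651 ≈ -462.38)
√(M + X) = √((-35 - √182651) - 162409/219264) = √(-7836649/219264 - √182651)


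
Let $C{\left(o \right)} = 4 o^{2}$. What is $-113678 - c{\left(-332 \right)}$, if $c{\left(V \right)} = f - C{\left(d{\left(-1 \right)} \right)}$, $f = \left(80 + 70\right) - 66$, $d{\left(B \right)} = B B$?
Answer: $-113758$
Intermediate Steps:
$d{\left(B \right)} = B^{2}$
$f = 84$ ($f = 150 - 66 = 84$)
$c{\left(V \right)} = 80$ ($c{\left(V \right)} = 84 - 4 \left(\left(-1\right)^{2}\right)^{2} = 84 - 4 \cdot 1^{2} = 84 - 4 \cdot 1 = 84 - 4 = 80$)
$-113678 - c{\left(-332 \right)} = -113678 - 80 = -113758$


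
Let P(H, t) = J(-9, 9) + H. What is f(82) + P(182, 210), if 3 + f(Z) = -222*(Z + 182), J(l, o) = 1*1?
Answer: -58428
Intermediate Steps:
J(l, o) = 1
f(Z) = -40407 - 222*Z (f(Z) = -3 - 222*(Z + 182) = -3 - 222*(182 + Z) = -3 + (-40404 - 222*Z) = -40407 - 222*Z)
P(H, t) = 1 + H
f(82) + P(182, 210) = (-40407 - 222*82) + (1 + 182) = (-40407 - 18204) + 183 = -58611 + 183 = -58428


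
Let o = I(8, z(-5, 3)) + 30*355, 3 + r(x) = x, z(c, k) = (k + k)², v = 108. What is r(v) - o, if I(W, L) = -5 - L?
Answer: -10504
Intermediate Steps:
z(c, k) = 4*k² (z(c, k) = (2*k)² = 4*k²)
r(x) = -3 + x
o = 10609 (o = (-5 - 4*3²) + 30*355 = (-5 - 4*9) + 10650 = (-5 - 1*36) + 10650 = (-5 - 36) + 10650 = -41 + 10650 = 10609)
r(v) - o = (-3 + 108) - 1*10609 = 105 - 10609 = -10504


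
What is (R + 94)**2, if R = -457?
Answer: 131769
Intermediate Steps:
(R + 94)**2 = (-457 + 94)**2 = (-363)**2 = 131769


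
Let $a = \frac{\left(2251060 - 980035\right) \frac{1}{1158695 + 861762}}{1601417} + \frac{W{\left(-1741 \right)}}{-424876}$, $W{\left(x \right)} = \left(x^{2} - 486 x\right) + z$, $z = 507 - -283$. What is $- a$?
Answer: $\frac{12547624012582001393}{1374726316037566444} \approx 9.1274$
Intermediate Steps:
$z = 790$ ($z = 507 + 283 = 790$)
$W{\left(x \right)} = 790 + x^{2} - 486 x$ ($W{\left(x \right)} = \left(x^{2} - 486 x\right) + 790 = 790 + x^{2} - 486 x$)
$a = - \frac{12547624012582001393}{1374726316037566444}$ ($a = \frac{\left(2251060 - 980035\right) \frac{1}{1158695 + 861762}}{1601417} + \frac{790 + \left(-1741\right)^{2} - -846126}{-424876} = \frac{1271025}{2020457} \cdot \frac{1}{1601417} + \left(790 + 3031081 + 846126\right) \left(- \frac{1}{424876}\right) = 1271025 \cdot \frac{1}{2020457} \cdot \frac{1}{1601417} + 3877997 \left(- \frac{1}{424876}\right) = \frac{1271025}{2020457} \cdot \frac{1}{1601417} - \frac{3877997}{424876} = \frac{1271025}{3235594187569} - \frac{3877997}{424876} = - \frac{12547624012582001393}{1374726316037566444} \approx -9.1274$)
$- a = \left(-1\right) \left(- \frac{12547624012582001393}{1374726316037566444}\right) = \frac{12547624012582001393}{1374726316037566444}$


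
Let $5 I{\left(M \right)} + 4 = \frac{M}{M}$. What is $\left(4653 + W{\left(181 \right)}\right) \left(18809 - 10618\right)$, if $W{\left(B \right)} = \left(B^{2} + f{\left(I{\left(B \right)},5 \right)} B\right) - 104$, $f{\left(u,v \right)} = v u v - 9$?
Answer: $270024506$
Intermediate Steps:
$I{\left(M \right)} = - \frac{3}{5}$ ($I{\left(M \right)} = - \frac{4}{5} + \frac{M \frac{1}{M}}{5} = - \frac{4}{5} + \frac{1}{5} \cdot 1 = - \frac{4}{5} + \frac{1}{5} = - \frac{3}{5}$)
$f{\left(u,v \right)} = -9 + u v^{2}$ ($f{\left(u,v \right)} = u v v - 9 = u v^{2} - 9 = -9 + u v^{2}$)
$W{\left(B \right)} = -104 + B^{2} - 24 B$ ($W{\left(B \right)} = \left(B^{2} + \left(-9 - \frac{3 \cdot 5^{2}}{5}\right) B\right) - 104 = \left(B^{2} + \left(-9 - 15\right) B\right) - 104 = \left(B^{2} - 24 B\right) - 104 = -104 + B^{2} - 24 B$)
$\left(4653 + W{\left(181 \right)}\right) \left(18809 - 10618\right) = \left(4653 - \left(4448 - 32761\right)\right) \left(18809 - 10618\right) = \left(4653 - -28313\right) 8191 = \left(4653 + 28313\right) 8191 = 32966 \cdot 8191 = 270024506$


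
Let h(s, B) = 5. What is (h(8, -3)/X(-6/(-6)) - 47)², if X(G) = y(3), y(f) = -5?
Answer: 2304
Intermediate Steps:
X(G) = -5
(h(8, -3)/X(-6/(-6)) - 47)² = (5/(-5) - 47)² = (5*(-⅕) - 47)² = (-1 - 47)² = (-48)² = 2304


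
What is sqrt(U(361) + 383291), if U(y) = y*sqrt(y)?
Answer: 255*sqrt(6) ≈ 624.62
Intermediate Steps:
U(y) = y**(3/2)
sqrt(U(361) + 383291) = sqrt(361**(3/2) + 383291) = sqrt(6859 + 383291) = sqrt(390150) = 255*sqrt(6)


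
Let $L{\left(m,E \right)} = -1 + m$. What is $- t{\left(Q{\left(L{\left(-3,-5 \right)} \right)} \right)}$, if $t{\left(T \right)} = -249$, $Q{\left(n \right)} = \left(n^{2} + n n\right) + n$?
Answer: $249$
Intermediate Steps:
$Q{\left(n \right)} = n + 2 n^{2}$ ($Q{\left(n \right)} = \left(n^{2} + n^{2}\right) + n = 2 n^{2} + n = n + 2 n^{2}$)
$- t{\left(Q{\left(L{\left(-3,-5 \right)} \right)} \right)} = \left(-1\right) \left(-249\right) = 249$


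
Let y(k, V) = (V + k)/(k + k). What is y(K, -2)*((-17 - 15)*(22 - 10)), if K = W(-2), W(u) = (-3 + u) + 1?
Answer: -288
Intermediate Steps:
W(u) = -2 + u
K = -4 (K = -2 - 2 = -4)
y(k, V) = (V + k)/(2*k) (y(k, V) = (V + k)/((2*k)) = (V + k)*(1/(2*k)) = (V + k)/(2*k))
y(K, -2)*((-17 - 15)*(22 - 10)) = ((½)*(-2 - 4)/(-4))*((-17 - 15)*(22 - 10)) = ((½)*(-¼)*(-6))*(-32*12) = (¾)*(-384) = -288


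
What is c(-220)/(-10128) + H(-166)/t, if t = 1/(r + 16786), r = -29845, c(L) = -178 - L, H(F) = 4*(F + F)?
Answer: 29273890169/1688 ≈ 1.7342e+7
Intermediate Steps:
H(F) = 8*F (H(F) = 4*(2*F) = 8*F)
t = -1/13059 (t = 1/(-29845 + 16786) = 1/(-13059) = -1/13059 ≈ -7.6576e-5)
c(-220)/(-10128) + H(-166)/t = (-178 - 1*(-220))/(-10128) + (8*(-166))/(-1/13059) = (-178 + 220)*(-1/10128) - 1328*(-13059) = 42*(-1/10128) + 17342352 = -7/1688 + 17342352 = 29273890169/1688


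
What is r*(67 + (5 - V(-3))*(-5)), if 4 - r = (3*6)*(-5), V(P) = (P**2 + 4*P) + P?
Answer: 1128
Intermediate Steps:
V(P) = P**2 + 5*P
r = 94 (r = 4 - 3*6*(-5) = 4 - 18*(-5) = 4 - 1*(-90) = 4 + 90 = 94)
r*(67 + (5 - V(-3))*(-5)) = 94*(67 + (5 - (-3)*(5 - 3))*(-5)) = 94*(67 + (5 - (-3)*2)*(-5)) = 94*(67 + (5 - 1*(-6))*(-5)) = 94*(67 + (5 + 6)*(-5)) = 94*(67 + 11*(-5)) = 94*(67 - 55) = 94*12 = 1128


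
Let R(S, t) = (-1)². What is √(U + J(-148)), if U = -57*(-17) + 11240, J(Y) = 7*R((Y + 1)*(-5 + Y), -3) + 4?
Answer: 2*√3055 ≈ 110.54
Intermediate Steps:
R(S, t) = 1
J(Y) = 11 (J(Y) = 7*1 + 4 = 7 + 4 = 11)
U = 12209 (U = 969 + 11240 = 12209)
√(U + J(-148)) = √(12209 + 11) = √12220 = 2*√3055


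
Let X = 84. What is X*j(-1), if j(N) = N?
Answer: -84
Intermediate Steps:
X*j(-1) = 84*(-1) = -84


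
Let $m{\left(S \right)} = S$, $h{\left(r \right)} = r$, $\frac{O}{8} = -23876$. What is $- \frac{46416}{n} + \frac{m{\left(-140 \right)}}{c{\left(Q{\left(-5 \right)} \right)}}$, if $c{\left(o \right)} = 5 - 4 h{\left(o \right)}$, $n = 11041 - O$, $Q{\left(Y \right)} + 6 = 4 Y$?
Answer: $- \frac{33346204}{22023341} \approx -1.5141$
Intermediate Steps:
$O = -191008$ ($O = 8 \left(-23876\right) = -191008$)
$Q{\left(Y \right)} = -6 + 4 Y$
$n = 202049$ ($n = 11041 - -191008 = 11041 + 191008 = 202049$)
$c{\left(o \right)} = 5 - 4 o$
$- \frac{46416}{n} + \frac{m{\left(-140 \right)}}{c{\left(Q{\left(-5 \right)} \right)}} = - \frac{46416}{202049} - \frac{140}{5 - 4 \left(-6 + 4 \left(-5\right)\right)} = \left(-46416\right) \frac{1}{202049} - \frac{140}{5 - 4 \left(-6 - 20\right)} = - \frac{46416}{202049} - \frac{140}{5 - -104} = - \frac{46416}{202049} - \frac{140}{5 + 104} = - \frac{46416}{202049} - \frac{140}{109} = - \frac{33346204}{22023341}$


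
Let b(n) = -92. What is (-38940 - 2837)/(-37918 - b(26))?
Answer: 41777/37826 ≈ 1.1045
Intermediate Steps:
(-38940 - 2837)/(-37918 - b(26)) = (-38940 - 2837)/(-37918 - 1*(-92)) = -41777/(-37918 + 92) = -41777/(-37826) = -41777*(-1/37826) = 41777/37826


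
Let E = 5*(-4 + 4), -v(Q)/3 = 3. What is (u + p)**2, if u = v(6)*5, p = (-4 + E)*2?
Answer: 2809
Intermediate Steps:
v(Q) = -9 (v(Q) = -3*3 = -9)
E = 0 (E = 5*0 = 0)
p = -8 (p = (-4 + 0)*2 = -4*2 = -8)
u = -45 (u = -9*5 = -45)
(u + p)**2 = (-45 - 8)**2 = (-53)**2 = 2809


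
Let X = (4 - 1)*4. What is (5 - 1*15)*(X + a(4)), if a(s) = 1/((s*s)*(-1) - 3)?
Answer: -2270/19 ≈ -119.47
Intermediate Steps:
a(s) = 1/(-3 - s**2) (a(s) = 1/(s**2*(-1) - 3) = 1/(-s**2 - 3) = 1/(-3 - s**2))
X = 12 (X = 3*4 = 12)
(5 - 1*15)*(X + a(4)) = (5 - 1*15)*(12 - 1/(3 + 4**2)) = (5 - 15)*(12 - 1/(3 + 16)) = -10*(12 - 1/19) = -10*227/19 = -2270/19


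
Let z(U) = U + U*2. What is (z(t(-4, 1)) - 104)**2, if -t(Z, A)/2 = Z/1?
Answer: 6400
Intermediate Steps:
t(Z, A) = -2*Z (t(Z, A) = -2*Z/1 = -2*Z)
z(U) = 3*U (z(U) = U + 2*U = 3*U)
(z(t(-4, 1)) - 104)**2 = (3*(-2*(-4)) - 104)**2 = (3*8 - 104)**2 = (24 - 104)**2 = (-80)**2 = 6400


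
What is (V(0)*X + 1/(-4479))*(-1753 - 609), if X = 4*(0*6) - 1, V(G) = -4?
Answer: -42315230/4479 ≈ -9447.5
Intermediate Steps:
X = -1 (X = 4*0 - 1 = 0 - 1 = -1)
(V(0)*X + 1/(-4479))*(-1753 - 609) = (-4*(-1) + 1/(-4479))*(-1753 - 609) = (4 - 1/4479)*(-2362) = (17915/4479)*(-2362) = -42315230/4479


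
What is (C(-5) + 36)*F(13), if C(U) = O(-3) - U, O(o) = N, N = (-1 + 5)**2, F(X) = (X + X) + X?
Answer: 2223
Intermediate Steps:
F(X) = 3*X (F(X) = 2*X + X = 3*X)
N = 16 (N = 4**2 = 16)
O(o) = 16
C(U) = 16 - U
(C(-5) + 36)*F(13) = ((16 - 1*(-5)) + 36)*(3*13) = ((16 + 5) + 36)*39 = (21 + 36)*39 = 57*39 = 2223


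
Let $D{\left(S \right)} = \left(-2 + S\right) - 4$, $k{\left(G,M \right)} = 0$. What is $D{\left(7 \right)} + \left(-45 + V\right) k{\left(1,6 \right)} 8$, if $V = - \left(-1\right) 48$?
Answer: $1$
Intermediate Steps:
$V = 48$ ($V = \left(-1\right) \left(-48\right) = 48$)
$D{\left(S \right)} = -6 + S$
$D{\left(7 \right)} + \left(-45 + V\right) k{\left(1,6 \right)} 8 = \left(-6 + 7\right) + \left(-45 + 48\right) 0 \cdot 8 = 1 + 3 \cdot 0 = 1 + 0 = 1$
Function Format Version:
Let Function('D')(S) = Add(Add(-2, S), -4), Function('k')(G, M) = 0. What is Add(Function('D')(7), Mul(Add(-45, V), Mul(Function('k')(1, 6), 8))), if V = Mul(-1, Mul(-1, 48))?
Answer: 1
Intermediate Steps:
V = 48 (V = Mul(-1, -48) = 48)
Function('D')(S) = Add(-6, S)
Add(Function('D')(7), Mul(Add(-45, V), Mul(Function('k')(1, 6), 8))) = Add(Add(-6, 7), Mul(Add(-45, 48), Mul(0, 8))) = Add(1, Mul(3, 0)) = Add(1, 0) = 1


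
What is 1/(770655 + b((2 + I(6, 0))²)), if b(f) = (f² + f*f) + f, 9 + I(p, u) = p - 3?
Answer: 1/771183 ≈ 1.2967e-6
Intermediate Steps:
I(p, u) = -12 + p (I(p, u) = -9 + (p - 3) = -9 + (-3 + p) = -12 + p)
b(f) = f + 2*f² (b(f) = (f² + f²) + f = 2*f² + f = f + 2*f²)
1/(770655 + b((2 + I(6, 0))²)) = 1/(770655 + (2 + (-12 + 6))²*(1 + 2*(2 + (-12 + 6))²)) = 1/(770655 + (2 - 6)²*(1 + 2*(2 - 6)²)) = 1/(770655 + (-4)²*(1 + 2*(-4)²)) = 1/(770655 + 16*(1 + 2*16)) = 1/(770655 + 16*(1 + 32)) = 1/(770655 + 16*33) = 1/(770655 + 528) = 1/771183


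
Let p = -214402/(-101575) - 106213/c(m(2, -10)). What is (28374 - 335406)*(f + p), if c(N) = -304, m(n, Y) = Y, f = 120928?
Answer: -143728022868095457/3859850 ≈ -3.7237e+10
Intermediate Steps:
p = 10853763683/30878800 (p = -214402/(-101575) - 106213/(-304) = -214402*(-1/101575) - 106213*(-1/304) = 214402/101575 + 106213/304 = 10853763683/30878800 ≈ 351.50)
(28374 - 335406)*(f + p) = (28374 - 335406)*(120928 + 10853763683/30878800) = -307032*3744965290083/30878800 = -143728022868095457/3859850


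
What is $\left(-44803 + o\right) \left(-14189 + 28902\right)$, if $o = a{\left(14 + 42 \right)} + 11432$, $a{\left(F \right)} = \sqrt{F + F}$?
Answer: $-490987523 + 58852 \sqrt{7} \approx -4.9083 \cdot 10^{8}$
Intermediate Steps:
$a{\left(F \right)} = \sqrt{2} \sqrt{F}$ ($a{\left(F \right)} = \sqrt{2 F} = \sqrt{2} \sqrt{F}$)
$o = 11432 + 4 \sqrt{7}$ ($o = \sqrt{2} \sqrt{14 + 42} + 11432 = \sqrt{2} \sqrt{56} + 11432 = \sqrt{2} \cdot 2 \sqrt{14} + 11432 = 4 \sqrt{7} + 11432 = 11432 + 4 \sqrt{7} \approx 11443.0$)
$\left(-44803 + o\right) \left(-14189 + 28902\right) = \left(-44803 + \left(11432 + 4 \sqrt{7}\right)\right) \left(-14189 + 28902\right) = \left(-33371 + 4 \sqrt{7}\right) 14713 = -490987523 + 58852 \sqrt{7}$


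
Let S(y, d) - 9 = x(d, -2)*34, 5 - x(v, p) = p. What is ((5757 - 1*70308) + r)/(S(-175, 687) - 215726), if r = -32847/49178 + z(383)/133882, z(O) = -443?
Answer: 106252841537176/354681073402271 ≈ 0.29957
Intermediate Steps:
x(v, p) = 5 - p
r = -1104851977/1646012249 (r = -32847/49178 - 443/133882 = -1104851977/1646012249 ≈ -0.67123)
S(y, d) = 247 (S(y, d) = 9 + (5 - 1*(-2))*34 = 9 + (5 + 2)*34 = 9 + 7*34 = 9 + 238 = 247)
((5757 - 1*70308) + r)/(S(-175, 687) - 215726) = ((5757 - 1*70308) - 1104851977/1646012249)/(247 - 215726) = ((5757 - 70308) - 1104851977/1646012249)/(-215479) = (-64551 - 1104851977/1646012249)*(-1/215479) = -106252841537176/1646012249*(-1/215479) = 106252841537176/354681073402271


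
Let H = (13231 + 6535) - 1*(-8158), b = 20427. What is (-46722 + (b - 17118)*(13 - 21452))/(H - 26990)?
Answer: -70988373/934 ≈ -76005.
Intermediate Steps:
H = 27924 (H = 19766 + 8158 = 27924)
(-46722 + (b - 17118)*(13 - 21452))/(H - 26990) = (-46722 + (20427 - 17118)*(13 - 21452))/(27924 - 26990) = (-46722 + 3309*(-21439))/934 = (-46722 - 70941651)*(1/934) = -70988373*1/934 = -70988373/934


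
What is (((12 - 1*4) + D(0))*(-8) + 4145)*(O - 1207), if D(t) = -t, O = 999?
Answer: -848848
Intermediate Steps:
(((12 - 1*4) + D(0))*(-8) + 4145)*(O - 1207) = (((12 - 1*4) - 1*0)*(-8) + 4145)*(999 - 1207) = (((12 - 4) + 0)*(-8) + 4145)*(-208) = ((8 + 0)*(-8) + 4145)*(-208) = (8*(-8) + 4145)*(-208) = (-64 + 4145)*(-208) = 4081*(-208) = -848848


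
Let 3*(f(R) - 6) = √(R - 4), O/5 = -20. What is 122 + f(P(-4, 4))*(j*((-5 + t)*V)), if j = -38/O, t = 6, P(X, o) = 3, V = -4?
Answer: 2822/25 - 38*I/75 ≈ 112.88 - 0.50667*I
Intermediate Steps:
O = -100 (O = 5*(-20) = -100)
j = 19/50 (j = -38/(-100) = -38*(-1/100) = 19/50 ≈ 0.38000)
f(R) = 6 + √(-4 + R)/3 (f(R) = 6 + √(R - 4)/3 = 6 + √(-4 + R)/3)
122 + f(P(-4, 4))*(j*((-5 + t)*V)) = 122 + (6 + √(-4 + 3)/3)*(19*((-5 + 6)*(-4))/50) = 122 + (6 + √(-1)/3)*(19*(1*(-4))/50) = 122 + (6 + I/3)*((19/50)*(-4)) = 122 + (6 + I/3)*(-38/25) = 122 + (-228/25 - 38*I/75) = 2822/25 - 38*I/75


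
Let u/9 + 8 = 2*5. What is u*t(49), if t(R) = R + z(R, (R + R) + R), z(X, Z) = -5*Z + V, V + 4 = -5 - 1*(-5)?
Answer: -12420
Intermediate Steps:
V = -4 (V = -4 + (-5 - 1*(-5)) = -4 + (-5 + 5) = -4 + 0 = -4)
u = 18 (u = -72 + 9*(2*5) = -72 + 9*10 = -72 + 90 = 18)
z(X, Z) = -4 - 5*Z (z(X, Z) = -5*Z - 4 = -4 - 5*Z)
t(R) = -4 - 14*R (t(R) = R + (-4 - 5*((R + R) + R)) = R + (-4 - 5*(2*R + R)) = R + (-4 - 15*R) = -4 - 14*R)
u*t(49) = 18*(-4 - 14*49) = 18*(-4 - 686) = 18*(-690) = -12420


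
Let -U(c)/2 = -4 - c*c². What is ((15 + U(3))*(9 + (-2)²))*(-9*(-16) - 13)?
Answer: 131131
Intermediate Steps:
U(c) = 8 + 2*c³ (U(c) = -2*(-4 - c*c²) = -2*(-4 - c³) = 8 + 2*c³)
((15 + U(3))*(9 + (-2)²))*(-9*(-16) - 13) = ((15 + (8 + 2*3³))*(9 + (-2)²))*(-9*(-16) - 13) = ((15 + (8 + 2*27))*(9 + 4))*(144 - 13) = ((15 + (8 + 54))*13)*131 = ((15 + 62)*13)*131 = (77*13)*131 = 1001*131 = 131131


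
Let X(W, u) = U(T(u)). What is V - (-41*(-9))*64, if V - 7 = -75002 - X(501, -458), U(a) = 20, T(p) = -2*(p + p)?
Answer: -98631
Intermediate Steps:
T(p) = -4*p
X(W, u) = 20
V = -75015 (V = 7 + (-75002 - 1*20) = 7 + (-75002 - 20) = 7 - 75022 = -75015)
V - (-41*(-9))*64 = -75015 - (-41*(-9))*64 = -75015 - 369*64 = -75015 - 1*23616 = -75015 - 23616 = -98631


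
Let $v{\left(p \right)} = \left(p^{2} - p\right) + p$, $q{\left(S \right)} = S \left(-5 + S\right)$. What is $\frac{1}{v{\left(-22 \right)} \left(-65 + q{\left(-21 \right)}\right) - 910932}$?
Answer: $- \frac{1}{678128} \approx -1.4746 \cdot 10^{-6}$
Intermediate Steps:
$v{\left(p \right)} = p^{2}$
$\frac{1}{v{\left(-22 \right)} \left(-65 + q{\left(-21 \right)}\right) - 910932} = \frac{1}{\left(-22\right)^{2} \left(-65 - 21 \left(-5 - 21\right)\right) - 910932} = \frac{1}{484 \left(-65 - -546\right) - 910932} = \frac{1}{484 \left(-65 + 546\right) - 910932} = \frac{1}{484 \cdot 481 - 910932} = \frac{1}{232804 - 910932} = \frac{1}{-678128} = - \frac{1}{678128}$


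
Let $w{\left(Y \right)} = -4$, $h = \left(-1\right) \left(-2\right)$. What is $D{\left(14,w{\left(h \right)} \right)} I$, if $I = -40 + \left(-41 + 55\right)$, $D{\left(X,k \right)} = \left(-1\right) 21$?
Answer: $546$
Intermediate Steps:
$h = 2$
$D{\left(X,k \right)} = -21$
$I = -26$ ($I = -40 + 14 = -26$)
$D{\left(14,w{\left(h \right)} \right)} I = \left(-21\right) \left(-26\right) = 546$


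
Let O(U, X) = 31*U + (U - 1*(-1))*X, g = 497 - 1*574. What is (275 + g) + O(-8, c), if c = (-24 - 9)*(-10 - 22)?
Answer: -7442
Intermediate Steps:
g = -77 (g = 497 - 574 = -77)
c = 1056 (c = -33*(-32) = 1056)
O(U, X) = 31*U + X*(1 + U) (O(U, X) = 31*U + (U + 1)*X = 31*U + (1 + U)*X = 31*U + X*(1 + U))
(275 + g) + O(-8, c) = (275 - 77) + (1056 + 31*(-8) - 8*1056) = 198 + (1056 - 248 - 8448) = 198 - 7640 = -7442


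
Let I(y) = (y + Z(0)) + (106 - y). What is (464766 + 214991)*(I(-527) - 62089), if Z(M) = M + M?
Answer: -42133378131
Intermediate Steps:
Z(M) = 2*M
I(y) = 106 (I(y) = (y + 2*0) + (106 - y) = (y + 0) + (106 - y) = y + (106 - y) = 106)
(464766 + 214991)*(I(-527) - 62089) = (464766 + 214991)*(106 - 62089) = 679757*(-61983) = -42133378131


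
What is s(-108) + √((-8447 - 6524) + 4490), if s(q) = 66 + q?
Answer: -42 + I*√10481 ≈ -42.0 + 102.38*I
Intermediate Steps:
s(-108) + √((-8447 - 6524) + 4490) = (66 - 108) + √((-8447 - 6524) + 4490) = -42 + √(-14971 + 4490) = -42 + √(-10481) = -42 + I*√10481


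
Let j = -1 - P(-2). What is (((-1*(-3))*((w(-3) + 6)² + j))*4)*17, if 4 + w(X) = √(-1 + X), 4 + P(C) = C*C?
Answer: -204 + 1632*I ≈ -204.0 + 1632.0*I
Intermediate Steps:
P(C) = -4 + C² (P(C) = -4 + C*C = -4 + C²)
w(X) = -4 + √(-1 + X)
j = -1 (j = -1 - (-4 + (-2)²) = -1 - (-4 + 4) = -1 - 1*0 = -1 + 0 = -1)
(((-1*(-3))*((w(-3) + 6)² + j))*4)*17 = (((-1*(-3))*(((-4 + √(-1 - 3)) + 6)² - 1))*4)*17 = ((3*(((-4 + √(-4)) + 6)² - 1))*4)*17 = ((3*(((-4 + 2*I) + 6)² - 1))*4)*17 = ((3*((2 + 2*I)² - 1))*4)*17 = ((3*(-1 + (2 + 2*I)²))*4)*17 = ((-3 + 3*(2 + 2*I)²)*4)*17 = (-12 + 12*(2 + 2*I)²)*17 = -204 + 204*(2 + 2*I)²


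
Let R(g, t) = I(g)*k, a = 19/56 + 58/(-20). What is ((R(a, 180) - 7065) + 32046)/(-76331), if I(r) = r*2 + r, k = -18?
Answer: -3516699/10686340 ≈ -0.32908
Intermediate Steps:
I(r) = 3*r (I(r) = 2*r + r = 3*r)
a = -717/280 (a = 19*(1/56) + 58*(-1/20) = 19/56 - 29/10 = -717/280 ≈ -2.5607)
R(g, t) = -54*g (R(g, t) = (3*g)*(-18) = -54*g)
((R(a, 180) - 7065) + 32046)/(-76331) = ((-54*(-717/280) - 7065) + 32046)/(-76331) = ((19359/140 - 7065) + 32046)*(-1/76331) = (-969741/140 + 32046)*(-1/76331) = (3516699/140)*(-1/76331) = -3516699/10686340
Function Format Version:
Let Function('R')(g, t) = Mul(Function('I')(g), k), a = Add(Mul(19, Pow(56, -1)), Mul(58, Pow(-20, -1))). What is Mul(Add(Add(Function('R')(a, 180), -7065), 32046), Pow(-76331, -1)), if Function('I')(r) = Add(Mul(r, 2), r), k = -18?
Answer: Rational(-3516699, 10686340) ≈ -0.32908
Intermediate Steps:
Function('I')(r) = Mul(3, r) (Function('I')(r) = Add(Mul(2, r), r) = Mul(3, r))
a = Rational(-717, 280) (a = Add(Mul(19, Rational(1, 56)), Mul(58, Rational(-1, 20))) = Add(Rational(19, 56), Rational(-29, 10)) = Rational(-717, 280) ≈ -2.5607)
Function('R')(g, t) = Mul(-54, g) (Function('R')(g, t) = Mul(Mul(3, g), -18) = Mul(-54, g))
Mul(Add(Add(Function('R')(a, 180), -7065), 32046), Pow(-76331, -1)) = Mul(Add(Add(Mul(-54, Rational(-717, 280)), -7065), 32046), Pow(-76331, -1)) = Mul(Add(Add(Rational(19359, 140), -7065), 32046), Rational(-1, 76331)) = Mul(Add(Rational(-969741, 140), 32046), Rational(-1, 76331)) = Mul(Rational(3516699, 140), Rational(-1, 76331)) = Rational(-3516699, 10686340)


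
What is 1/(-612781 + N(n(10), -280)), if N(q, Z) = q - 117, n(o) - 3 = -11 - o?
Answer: -1/612916 ≈ -1.6315e-6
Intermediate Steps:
n(o) = -8 - o (n(o) = 3 + (-11 - o) = -8 - o)
N(q, Z) = -117 + q
1/(-612781 + N(n(10), -280)) = 1/(-612781 + (-117 + (-8 - 1*10))) = 1/(-612781 + (-117 + (-8 - 10))) = 1/(-612781 + (-117 - 18)) = 1/(-612781 - 135) = 1/(-612916) = -1/612916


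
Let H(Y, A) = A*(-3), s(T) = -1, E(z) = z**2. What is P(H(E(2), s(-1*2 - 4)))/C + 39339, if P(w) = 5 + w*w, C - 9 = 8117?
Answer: 159834364/4063 ≈ 39339.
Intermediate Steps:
H(Y, A) = -3*A
C = 8126 (C = 9 + 8117 = 8126)
P(w) = 5 + w**2
P(H(E(2), s(-1*2 - 4)))/C + 39339 = (5 + (-3*(-1))**2)/8126 + 39339 = (5 + 3**2)*(1/8126) + 39339 = (5 + 9)*(1/8126) + 39339 = 14*(1/8126) + 39339 = 7/4063 + 39339 = 159834364/4063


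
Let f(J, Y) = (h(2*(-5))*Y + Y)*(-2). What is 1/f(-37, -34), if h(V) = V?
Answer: -1/612 ≈ -0.0016340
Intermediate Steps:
f(J, Y) = 18*Y (f(J, Y) = ((2*(-5))*Y + Y)*(-2) = (-10*Y + Y)*(-2) = -9*Y*(-2) = 18*Y)
1/f(-37, -34) = 1/(18*(-34)) = 1/(-612) = -1/612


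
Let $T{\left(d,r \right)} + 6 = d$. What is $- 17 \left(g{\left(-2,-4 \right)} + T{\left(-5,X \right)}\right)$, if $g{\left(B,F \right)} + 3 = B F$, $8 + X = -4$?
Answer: $102$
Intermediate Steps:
$X = -12$ ($X = -8 - 4 = -12$)
$T{\left(d,r \right)} = -6 + d$
$g{\left(B,F \right)} = -3 + B F$
$- 17 \left(g{\left(-2,-4 \right)} + T{\left(-5,X \right)}\right) = - 17 \left(\left(-3 - -8\right) - 11\right) = - 17 \left(\left(-3 + 8\right) - 11\right) = - 17 \left(5 - 11\right) = \left(-17\right) \left(-6\right) = 102$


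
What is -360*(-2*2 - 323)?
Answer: 117720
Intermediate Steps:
-360*(-2*2 - 323) = -360*(-4 - 323) = -360*(-327) = 117720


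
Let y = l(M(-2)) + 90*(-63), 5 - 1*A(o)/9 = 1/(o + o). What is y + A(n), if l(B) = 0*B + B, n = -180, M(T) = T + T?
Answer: -225159/40 ≈ -5629.0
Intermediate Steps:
M(T) = 2*T
A(o) = 45 - 9/(2*o) (A(o) = 45 - 9/(o + o) = 45 - 9*1/(2*o) = 45 - 9/(2*o))
l(B) = B (l(B) = 0 + B = B)
y = -5674 (y = 2*(-2) + 90*(-63) = -4 - 5670 = -5674)
y + A(n) = -5674 + (45 - 9/2/(-180)) = -5674 + (45 - 9/2*(-1/180)) = -5674 + (45 + 1/40) = -5674 + 1801/40 = -225159/40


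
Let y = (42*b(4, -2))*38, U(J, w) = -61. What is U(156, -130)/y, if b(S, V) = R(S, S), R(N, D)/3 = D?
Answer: -61/19152 ≈ -0.0031850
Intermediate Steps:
R(N, D) = 3*D
b(S, V) = 3*S
y = 19152 (y = (42*(3*4))*38 = (42*12)*38 = 504*38 = 19152)
U(156, -130)/y = -61/19152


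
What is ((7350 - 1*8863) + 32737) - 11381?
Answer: 19843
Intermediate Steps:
((7350 - 1*8863) + 32737) - 11381 = ((7350 - 8863) + 32737) - 11381 = (-1513 + 32737) - 11381 = 31224 - 11381 = 19843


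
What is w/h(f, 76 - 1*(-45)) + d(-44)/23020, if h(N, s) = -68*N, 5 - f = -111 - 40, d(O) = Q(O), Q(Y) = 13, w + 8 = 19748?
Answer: -4732051/2543710 ≈ -1.8603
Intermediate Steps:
w = 19740 (w = -8 + 19748 = 19740)
d(O) = 13
f = 156 (f = 5 - (-111 - 40) = 5 - 1*(-151) = 5 + 151 = 156)
w/h(f, 76 - 1*(-45)) + d(-44)/23020 = 19740/((-68*156)) + 13/23020 = 19740/(-10608) + 13*(1/23020) = 19740*(-1/10608) + 13/23020 = -1645/884 + 13/23020 = -4732051/2543710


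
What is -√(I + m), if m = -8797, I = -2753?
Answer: -5*I*√462 ≈ -107.47*I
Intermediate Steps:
-√(I + m) = -√(-2753 - 8797) = -√(-11550) = -5*I*√462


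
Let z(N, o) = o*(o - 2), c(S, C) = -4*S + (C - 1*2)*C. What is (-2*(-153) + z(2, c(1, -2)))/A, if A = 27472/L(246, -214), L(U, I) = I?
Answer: -16799/6868 ≈ -2.4460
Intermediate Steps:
c(S, C) = -4*S + C*(-2 + C) (c(S, C) = -4*S + (C - 2)*C = -4*S + (-2 + C)*C = -4*S + C*(-2 + C))
z(N, o) = o*(-2 + o)
A = -13736/107 (A = 27472/(-214) = 27472*(-1/214) = -13736/107 ≈ -128.37)
(-2*(-153) + z(2, c(1, -2)))/A = (-2*(-153) + ((-2)² - 4*1 - 2*(-2))*(-2 + ((-2)² - 4*1 - 2*(-2))))/(-13736/107) = (306 + (4 - 4 + 4)*(-2 + (4 - 4 + 4)))*(-107/13736) = (306 + 4*(-2 + 4))*(-107/13736) = (306 + 4*2)*(-107/13736) = (306 + 8)*(-107/13736) = 314*(-107/13736) = -16799/6868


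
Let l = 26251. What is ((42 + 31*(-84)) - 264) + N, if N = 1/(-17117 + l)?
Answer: -25812683/9134 ≈ -2826.0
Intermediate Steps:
N = 1/9134 (N = 1/(-17117 + 26251) = 1/9134 ≈ 0.00010948)
((42 + 31*(-84)) - 264) + N = ((42 + 31*(-84)) - 264) + 1/9134 = ((42 - 2604) - 264) + 1/9134 = (-2562 - 264) + 1/9134 = -2826 + 1/9134 = -25812683/9134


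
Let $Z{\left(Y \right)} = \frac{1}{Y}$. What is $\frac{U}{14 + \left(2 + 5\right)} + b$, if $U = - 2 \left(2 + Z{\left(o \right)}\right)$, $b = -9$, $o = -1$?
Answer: $- \frac{191}{21} \approx -9.0952$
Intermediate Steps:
$U = -2$ ($U = - 2 \left(2 + \frac{1}{-1}\right) = - 2 \left(2 - 1\right) = \left(-2\right) 1 = -2$)
$\frac{U}{14 + \left(2 + 5\right)} + b = \frac{1}{14 + \left(2 + 5\right)} \left(-2\right) - 9 = \frac{1}{14 + 7} \left(-2\right) - 9 = \frac{1}{21} \left(-2\right) - 9 = - \frac{2}{21} - 9 = - \frac{191}{21}$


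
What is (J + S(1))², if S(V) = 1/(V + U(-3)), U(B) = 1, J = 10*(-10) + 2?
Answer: 38025/4 ≈ 9506.3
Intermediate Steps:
J = -98 (J = -100 + 2 = -98)
S(V) = 1/(1 + V) (S(V) = 1/(V + 1) = 1/(1 + V))
(J + S(1))² = (-98 + 1/(1 + 1))² = (-98 + 1/2)² = (-98 + ½)² = (-195/2)² = 38025/4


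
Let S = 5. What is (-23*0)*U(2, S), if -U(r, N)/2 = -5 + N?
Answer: 0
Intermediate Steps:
U(r, N) = 10 - 2*N (U(r, N) = -2*(-5 + N) = 10 - 2*N)
(-23*0)*U(2, S) = (-23*0)*(10 - 2*5) = 0*(10 - 10) = 0*0 = 0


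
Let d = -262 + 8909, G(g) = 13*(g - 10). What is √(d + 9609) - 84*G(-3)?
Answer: 14196 + 4*√1141 ≈ 14331.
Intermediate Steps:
G(g) = -130 + 13*g (G(g) = 13*(-10 + g) = -130 + 13*g)
d = 8647
√(d + 9609) - 84*G(-3) = √(8647 + 9609) - 84*(-130 + 13*(-3)) = √18256 - 84*(-130 - 39) = 4*√1141 - 84*(-169) = 4*√1141 - 1*(-14196) = 4*√1141 + 14196 = 14196 + 4*√1141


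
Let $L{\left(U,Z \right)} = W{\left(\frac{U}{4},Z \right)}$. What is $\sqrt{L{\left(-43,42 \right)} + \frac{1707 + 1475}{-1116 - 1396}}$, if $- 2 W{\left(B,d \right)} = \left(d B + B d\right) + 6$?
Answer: $\frac{5 \sqrt{7055266}}{628} \approx 21.148$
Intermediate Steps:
$W{\left(B,d \right)} = -3 - B d$ ($W{\left(B,d \right)} = - \frac{\left(d B + B d\right) + 6}{2} = - \frac{\left(B d + B d\right) + 6}{2} = - \frac{2 B d + 6}{2} = - \frac{6 + 2 B d}{2} = -3 - B d$)
$L{\left(U,Z \right)} = -3 - \frac{U Z}{4}$ ($L{\left(U,Z \right)} = -3 - \frac{U}{4} Z = -3 - \frac{U Z}{4}$)
$\sqrt{L{\left(-43,42 \right)} + \frac{1707 + 1475}{-1116 - 1396}} = \sqrt{\left(-3 - \left(- \frac{43}{4}\right) 42\right) + \frac{1707 + 1475}{-1116 - 1396}} = \sqrt{\left(-3 + \frac{903}{2}\right) + \frac{3182}{-2512}} = \sqrt{\frac{897}{2} + 3182 \left(- \frac{1}{2512}\right)} = \sqrt{\frac{897}{2} - \frac{1591}{1256}} = \sqrt{\frac{561725}{1256}} = \frac{5 \sqrt{7055266}}{628}$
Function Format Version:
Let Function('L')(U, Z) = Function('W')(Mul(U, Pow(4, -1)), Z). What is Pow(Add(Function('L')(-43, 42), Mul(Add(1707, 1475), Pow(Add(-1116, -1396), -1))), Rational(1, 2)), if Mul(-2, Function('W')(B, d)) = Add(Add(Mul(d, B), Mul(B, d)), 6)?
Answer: Mul(Rational(5, 628), Pow(7055266, Rational(1, 2))) ≈ 21.148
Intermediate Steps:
Function('W')(B, d) = Add(-3, Mul(-1, B, d)) (Function('W')(B, d) = Mul(Rational(-1, 2), Add(Add(Mul(d, B), Mul(B, d)), 6)) = Mul(Rational(-1, 2), Add(Add(Mul(B, d), Mul(B, d)), 6)) = Mul(Rational(-1, 2), Add(Mul(2, B, d), 6)) = Mul(Rational(-1, 2), Add(6, Mul(2, B, d))) = Add(-3, Mul(-1, B, d)))
Function('L')(U, Z) = Add(-3, Mul(Rational(-1, 4), U, Z)) (Function('L')(U, Z) = Add(-3, Mul(-1, Mul(U, Pow(4, -1)), Z)) = Add(-3, Mul(-1, Mul(U, Rational(1, 4)), Z)) = Add(-3, Mul(-1, Mul(Rational(1, 4), U), Z)) = Add(-3, Mul(Rational(-1, 4), U, Z)))
Pow(Add(Function('L')(-43, 42), Mul(Add(1707, 1475), Pow(Add(-1116, -1396), -1))), Rational(1, 2)) = Pow(Add(Add(-3, Mul(Rational(-1, 4), -43, 42)), Mul(Add(1707, 1475), Pow(Add(-1116, -1396), -1))), Rational(1, 2)) = Pow(Add(Add(-3, Rational(903, 2)), Mul(3182, Pow(-2512, -1))), Rational(1, 2)) = Pow(Add(Rational(897, 2), Mul(3182, Rational(-1, 2512))), Rational(1, 2)) = Pow(Add(Rational(897, 2), Rational(-1591, 1256)), Rational(1, 2)) = Pow(Rational(561725, 1256), Rational(1, 2)) = Mul(Rational(5, 628), Pow(7055266, Rational(1, 2)))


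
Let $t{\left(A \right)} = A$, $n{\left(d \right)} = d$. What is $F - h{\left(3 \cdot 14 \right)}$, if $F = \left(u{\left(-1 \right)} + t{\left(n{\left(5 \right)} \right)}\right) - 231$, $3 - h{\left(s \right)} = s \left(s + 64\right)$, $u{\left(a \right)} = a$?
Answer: $4222$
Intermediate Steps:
$h{\left(s \right)} = 3 - s \left(64 + s\right)$ ($h{\left(s \right)} = 3 - s \left(s + 64\right) = 3 - s \left(64 + s\right)$)
$F = -227$ ($F = \left(-1 + 5\right) - 231 = 4 - 231 = -227$)
$F - h{\left(3 \cdot 14 \right)} = -227 - \left(3 - \left(3 \cdot 14\right)^{2} - 64 \cdot 3 \cdot 14\right) = -227 - \left(3 - 42^{2} - 2688\right) = -227 - \left(3 - 1764 - 2688\right) = -227 - -4449 = -227 + 4449 = 4222$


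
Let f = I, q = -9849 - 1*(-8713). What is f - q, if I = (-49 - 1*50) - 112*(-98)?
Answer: 12013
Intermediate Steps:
q = -1136 (q = -9849 + 8713 = -1136)
I = 10877 (I = (-49 - 50) + 10976 = -99 + 10976 = 10877)
f = 10877
f - q = 10877 - 1*(-1136) = 10877 + 1136 = 12013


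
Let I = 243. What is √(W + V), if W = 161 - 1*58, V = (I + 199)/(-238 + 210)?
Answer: √17094/14 ≈ 9.3389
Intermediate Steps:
V = -221/14 (V = (243 + 199)/(-238 + 210) = 442/(-28) = 442*(-1/28) = -221/14 ≈ -15.786)
W = 103 (W = 161 - 58 = 103)
√(W + V) = √(103 - 221/14) = √(1221/14) = √17094/14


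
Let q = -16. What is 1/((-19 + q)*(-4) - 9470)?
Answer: -1/9330 ≈ -0.00010718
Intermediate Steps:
1/((-19 + q)*(-4) - 9470) = 1/((-19 - 16)*(-4) - 9470) = 1/(-35*(-4) - 9470) = 1/(140 - 9470) = 1/(-9330) = -1/9330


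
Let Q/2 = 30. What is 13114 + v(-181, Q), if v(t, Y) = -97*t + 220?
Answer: 30891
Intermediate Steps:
Q = 60 (Q = 2*30 = 60)
v(t, Y) = 220 - 97*t
13114 + v(-181, Q) = 13114 + (220 - 97*(-181)) = 13114 + (220 + 17557) = 13114 + 17777 = 30891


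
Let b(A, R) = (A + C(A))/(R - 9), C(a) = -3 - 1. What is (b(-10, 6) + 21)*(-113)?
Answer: -8701/3 ≈ -2900.3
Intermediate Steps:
C(a) = -4
b(A, R) = (-4 + A)/(-9 + R) (b(A, R) = (A - 4)/(R - 9) = (-4 + A)/(-9 + R))
(b(-10, 6) + 21)*(-113) = ((-4 - 10)/(-9 + 6) + 21)*(-113) = (-14/(-3) + 21)*(-113) = (-⅓*(-14) + 21)*(-113) = (14/3 + 21)*(-113) = (77/3)*(-113) = -8701/3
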